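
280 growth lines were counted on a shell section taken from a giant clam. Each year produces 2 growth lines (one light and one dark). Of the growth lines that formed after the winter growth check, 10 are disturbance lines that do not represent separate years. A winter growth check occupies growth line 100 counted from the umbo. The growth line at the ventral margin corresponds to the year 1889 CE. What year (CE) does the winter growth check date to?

Between growth line 100 and the ventral margin there are 280 − 100 = 180 growth lines.
180 − 10 false = 170 true growth lines after the winter growth check.
Dividing by 2 growth lines per year: 170 / 2 = 85 years.
Counting back 85 years from 1889 CE places the winter growth check in 1889 − 85 = 1804 CE.

1804 CE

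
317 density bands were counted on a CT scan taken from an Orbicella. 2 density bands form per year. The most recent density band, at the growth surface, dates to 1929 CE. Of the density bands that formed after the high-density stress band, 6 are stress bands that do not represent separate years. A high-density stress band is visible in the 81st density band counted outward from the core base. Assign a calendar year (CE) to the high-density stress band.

317 − 81 = 236 density bands lie beyond the high-density stress band toward the growth surface.
Removing the 6 false density bands leaves 236 − 6 = 230 true density bands beyond the high-density stress band.
Dividing by 2 density bands per year: 230 / 2 = 115 years.
The density band at the growth surface is 1929 CE, so the high-density stress band dates to 1929 − 115 = 1814 CE.

1814 CE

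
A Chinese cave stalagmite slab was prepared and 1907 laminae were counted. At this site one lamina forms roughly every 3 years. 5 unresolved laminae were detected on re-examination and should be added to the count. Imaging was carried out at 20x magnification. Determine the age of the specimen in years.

5736 years

Adjusted count: 1907 + 5 = 1912 laminae.
Multiplying by 3 years per lamina: 1912 × 3 = 5736 years.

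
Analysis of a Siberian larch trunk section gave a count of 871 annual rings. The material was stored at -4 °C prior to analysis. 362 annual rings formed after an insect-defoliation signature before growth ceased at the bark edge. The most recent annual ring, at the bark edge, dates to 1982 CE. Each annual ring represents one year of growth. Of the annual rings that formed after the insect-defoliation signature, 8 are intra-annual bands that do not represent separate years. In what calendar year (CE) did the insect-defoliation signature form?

There are 362 annual rings younger than the insect-defoliation signature.
362 − 8 false = 354 true annual rings after the insect-defoliation signature.
Counting back 354 years from 1982 CE places the insect-defoliation signature in 1982 − 354 = 1628 CE.

1628 CE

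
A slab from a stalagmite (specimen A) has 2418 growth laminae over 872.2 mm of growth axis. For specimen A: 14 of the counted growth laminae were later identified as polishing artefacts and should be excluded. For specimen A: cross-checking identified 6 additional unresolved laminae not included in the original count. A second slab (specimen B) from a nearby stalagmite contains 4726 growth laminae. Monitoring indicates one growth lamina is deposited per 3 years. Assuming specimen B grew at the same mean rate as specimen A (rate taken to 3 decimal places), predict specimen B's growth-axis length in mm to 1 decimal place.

Specimen A: adjusted count: 2418 − 14 + 6 = 2410 growth laminae.
Specimen A: 2410 growth laminae at 3 years each span 2410 × 3 = 7230 years.
A: 872.2 mm over 7230 years gives 872.2 / 7230 ≈ 0.121 mm/year.
Specimen B: multiplying by 3 years per growth lamina: 4726 × 3 = 14178 years. For B, 0.121 mm/year × 14178 years = 1715.5 mm.

1715.5 mm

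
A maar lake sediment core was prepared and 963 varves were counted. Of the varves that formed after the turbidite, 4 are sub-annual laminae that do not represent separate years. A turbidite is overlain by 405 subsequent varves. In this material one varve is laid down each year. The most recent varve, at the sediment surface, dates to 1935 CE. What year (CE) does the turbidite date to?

405 varves post-date the turbidite.
Excluding 4 false varves: 405 − 4 = 401.
1935 − 401 = 1534 CE.

1534 CE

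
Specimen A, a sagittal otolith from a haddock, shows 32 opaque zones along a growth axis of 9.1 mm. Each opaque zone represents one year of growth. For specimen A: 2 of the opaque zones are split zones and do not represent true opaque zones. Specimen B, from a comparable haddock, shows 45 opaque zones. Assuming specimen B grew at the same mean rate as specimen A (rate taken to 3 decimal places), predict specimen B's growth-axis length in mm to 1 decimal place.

13.6 mm

Specimen A: adjusted count: 32 − 2 = 30 opaque zones.
A: 9.1 mm over 30 years gives 9.1 / 30 ≈ 0.303 mm/year.
Length of B = 0.303 × 45 = 13.6 mm.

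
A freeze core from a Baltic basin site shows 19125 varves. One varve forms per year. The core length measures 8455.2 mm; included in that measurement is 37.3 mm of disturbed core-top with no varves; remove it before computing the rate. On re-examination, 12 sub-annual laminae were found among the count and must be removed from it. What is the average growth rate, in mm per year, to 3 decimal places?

0.440 mm per year

Adjusted count: 19125 − 12 = 19113 varves.
Removing the 37.3 mm offcut leaves 8455.2 − 37.3 = 8417.9 mm.
Extension rate ≈ 8417.9 / 19113 = 0.440 mm per year.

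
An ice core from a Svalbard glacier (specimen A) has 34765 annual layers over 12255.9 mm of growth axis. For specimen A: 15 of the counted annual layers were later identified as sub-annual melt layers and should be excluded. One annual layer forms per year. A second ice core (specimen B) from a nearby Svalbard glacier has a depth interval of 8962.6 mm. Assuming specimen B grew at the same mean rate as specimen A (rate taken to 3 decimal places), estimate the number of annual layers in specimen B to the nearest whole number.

25390 annual layers

Specimen A: after corrections the count is 34765 − 15 = 34750 annual layers.
A: Extension rate ≈ 12255.9 / 34750 = 0.353 mm/year.
Specimen B: 8962.6 mm / 0.353 mm per year = 25389.80 years ≈ 25390 annual layers.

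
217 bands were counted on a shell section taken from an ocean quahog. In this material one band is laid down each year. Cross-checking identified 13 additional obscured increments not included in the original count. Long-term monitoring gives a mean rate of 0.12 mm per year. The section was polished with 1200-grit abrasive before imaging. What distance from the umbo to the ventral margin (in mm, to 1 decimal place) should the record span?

Correcting the raw count gives 217 + 13 = 230 true bands.
Predicted length = 0.12 mm/year × 230 years = 27.6 mm.

27.6 mm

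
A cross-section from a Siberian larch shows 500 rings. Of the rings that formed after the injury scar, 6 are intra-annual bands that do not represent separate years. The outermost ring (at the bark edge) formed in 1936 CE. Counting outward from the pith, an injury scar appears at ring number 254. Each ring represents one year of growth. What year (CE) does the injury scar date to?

1696 CE

500 − 254 = 246 rings lie beyond the injury scar toward the bark edge.
246 − 6 false = 240 true rings after the injury scar.
Counting back 240 years from 1936 CE places the injury scar in 1936 − 240 = 1696 CE.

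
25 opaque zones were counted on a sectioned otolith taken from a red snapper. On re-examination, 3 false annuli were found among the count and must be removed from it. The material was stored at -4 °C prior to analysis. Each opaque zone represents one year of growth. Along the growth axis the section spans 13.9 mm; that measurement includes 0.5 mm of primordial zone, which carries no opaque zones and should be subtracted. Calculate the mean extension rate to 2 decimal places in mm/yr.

After corrections the count is 25 − 3 = 22 opaque zones.
The growth record spans 13.9 − 0.5 = 13.4 mm.
13.4 mm over 22 years gives 13.4 / 22 ≈ 0.61 mm/yr.

0.61 mm/yr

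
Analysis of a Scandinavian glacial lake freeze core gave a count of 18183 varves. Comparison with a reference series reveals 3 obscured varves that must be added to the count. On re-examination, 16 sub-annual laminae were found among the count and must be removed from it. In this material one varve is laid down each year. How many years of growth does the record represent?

Correcting the raw count gives 18183 − 16 + 3 = 18170 true varves.
One varve per year makes the duration 18170 years.

18170 years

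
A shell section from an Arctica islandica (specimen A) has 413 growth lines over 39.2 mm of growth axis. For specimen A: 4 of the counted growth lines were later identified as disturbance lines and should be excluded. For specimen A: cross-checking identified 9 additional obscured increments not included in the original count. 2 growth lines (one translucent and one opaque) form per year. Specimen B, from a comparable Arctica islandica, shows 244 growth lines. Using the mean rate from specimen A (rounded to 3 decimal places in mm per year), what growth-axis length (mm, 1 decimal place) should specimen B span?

Specimen A: adjusted count: 413 − 4 + 9 = 418 growth lines.
Specimen A: 418 growth lines at 2 per year is 418 / 2 = 209 years.
A: Extension rate ≈ 39.2 / 209 = 0.188 mm per year.
Specimen B: with 2 growth lines per year, 244 / 2 = 122 years. Length of B = 0.188 × 122 = 22.9 mm.

22.9 mm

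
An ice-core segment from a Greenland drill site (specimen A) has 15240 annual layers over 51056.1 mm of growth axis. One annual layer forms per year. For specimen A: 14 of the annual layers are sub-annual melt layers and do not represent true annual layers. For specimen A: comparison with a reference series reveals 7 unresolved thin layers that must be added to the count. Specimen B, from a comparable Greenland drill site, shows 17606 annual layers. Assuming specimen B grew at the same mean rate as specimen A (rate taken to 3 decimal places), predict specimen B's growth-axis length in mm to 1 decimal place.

59015.3 mm

Specimen A: after corrections the count is 15240 − 14 + 7 = 15233 annual layers.
A: 51056.1 mm over 15233 years gives 51056.1 / 15233 ≈ 3.352 mm/year.
For B, 3.352 mm/year × 17606 years = 59015.3 mm.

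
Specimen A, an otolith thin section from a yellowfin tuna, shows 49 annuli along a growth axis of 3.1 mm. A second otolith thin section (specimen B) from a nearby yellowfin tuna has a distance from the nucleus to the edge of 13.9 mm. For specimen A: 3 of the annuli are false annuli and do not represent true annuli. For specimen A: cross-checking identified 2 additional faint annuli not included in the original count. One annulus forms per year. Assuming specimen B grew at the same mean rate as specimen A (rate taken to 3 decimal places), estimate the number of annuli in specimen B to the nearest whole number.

214 annuli

Specimen A: correcting the raw count gives 49 − 3 + 2 = 48 true annuli.
A: 3.1 mm over 48 years gives 3.1 / 48 ≈ 0.065 mm/year.
Specimen B: 13.9 mm / 0.065 mm per year = 213.85 years ≈ 214 annuli.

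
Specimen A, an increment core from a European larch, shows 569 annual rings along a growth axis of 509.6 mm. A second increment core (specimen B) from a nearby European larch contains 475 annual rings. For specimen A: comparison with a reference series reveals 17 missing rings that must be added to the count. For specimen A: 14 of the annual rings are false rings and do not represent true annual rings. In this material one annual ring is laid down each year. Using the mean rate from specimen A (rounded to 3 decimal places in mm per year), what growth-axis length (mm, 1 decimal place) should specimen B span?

423.2 mm

Specimen A: correcting the raw count gives 569 − 14 + 17 = 572 true annual rings.
A: Extension rate ≈ 509.6 / 572 = 0.891 mm/yr.
For B, 0.891 mm/year × 475 years = 423.2 mm.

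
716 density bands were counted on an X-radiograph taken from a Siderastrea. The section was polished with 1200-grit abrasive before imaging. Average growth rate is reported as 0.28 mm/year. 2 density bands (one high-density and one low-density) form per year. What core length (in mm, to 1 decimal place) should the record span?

100.2 mm

With 2 density bands per year, 716 / 2 = 358 years.
Length ≈ 0.28 × 358 = 100.2 mm.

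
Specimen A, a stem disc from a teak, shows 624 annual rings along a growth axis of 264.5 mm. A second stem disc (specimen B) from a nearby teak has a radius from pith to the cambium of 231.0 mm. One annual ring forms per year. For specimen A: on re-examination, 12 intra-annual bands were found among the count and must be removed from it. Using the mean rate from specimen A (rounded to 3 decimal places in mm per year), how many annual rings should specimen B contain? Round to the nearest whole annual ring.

535 annual rings

Specimen A: after corrections the count is 624 − 12 = 612 annual rings.
A: Extension rate ≈ 264.5 / 612 = 0.432 mm/year.
B spans 231.0 / 0.432 = 534.72 years ≈ 535 annual rings.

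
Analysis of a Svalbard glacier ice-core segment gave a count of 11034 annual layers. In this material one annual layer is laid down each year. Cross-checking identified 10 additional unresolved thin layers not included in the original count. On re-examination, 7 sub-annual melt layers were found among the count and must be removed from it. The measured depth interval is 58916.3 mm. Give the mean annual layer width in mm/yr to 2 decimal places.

Adjusted count: 11034 − 7 + 10 = 11037 annual layers.
Extension rate ≈ 58916.3 / 11037 = 5.34 mm/yr.

5.34 mm/yr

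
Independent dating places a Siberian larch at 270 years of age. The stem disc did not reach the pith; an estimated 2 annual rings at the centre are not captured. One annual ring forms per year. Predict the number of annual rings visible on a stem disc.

At one annual ring per year, 270 years correspond to 270 annual rings.
Subtracting the 2 annual rings not captured gives 270 − 2 = 268 annual rings in the record.

268 annual rings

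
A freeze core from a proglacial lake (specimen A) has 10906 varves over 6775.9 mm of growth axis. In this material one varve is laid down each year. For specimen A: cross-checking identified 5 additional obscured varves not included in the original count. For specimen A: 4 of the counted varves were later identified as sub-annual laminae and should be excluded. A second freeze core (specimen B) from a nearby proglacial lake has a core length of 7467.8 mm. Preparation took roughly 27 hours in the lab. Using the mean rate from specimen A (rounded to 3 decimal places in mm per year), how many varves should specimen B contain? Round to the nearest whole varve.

Specimen A: adjusted count: 10906 − 4 + 5 = 10907 varves.
A: Extension rate ≈ 6775.9 / 10907 = 0.621 mm per year.
Specimen B: 7467.8 mm / 0.621 mm per year = 12025.44 years ≈ 12025 varves.

12025 varves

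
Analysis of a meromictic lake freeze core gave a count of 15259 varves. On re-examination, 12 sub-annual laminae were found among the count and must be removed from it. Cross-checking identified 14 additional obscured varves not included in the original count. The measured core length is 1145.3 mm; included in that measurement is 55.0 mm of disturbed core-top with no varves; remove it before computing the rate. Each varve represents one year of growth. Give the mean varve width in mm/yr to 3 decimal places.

After corrections the count is 15259 − 12 + 14 = 15261 varves.
The growth record spans 1145.3 − 55.0 = 1090.3 mm.
Extension rate ≈ 1090.3 / 15261 = 0.071 mm/yr.

0.071 mm/yr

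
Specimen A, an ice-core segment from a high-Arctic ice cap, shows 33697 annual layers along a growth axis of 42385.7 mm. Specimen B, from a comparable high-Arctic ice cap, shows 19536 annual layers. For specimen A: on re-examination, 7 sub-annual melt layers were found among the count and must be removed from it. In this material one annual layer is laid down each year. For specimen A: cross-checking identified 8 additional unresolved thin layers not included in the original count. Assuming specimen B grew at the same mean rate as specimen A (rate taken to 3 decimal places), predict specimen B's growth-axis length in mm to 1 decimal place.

24576.3 mm

Specimen A: after corrections the count is 33697 − 7 + 8 = 33698 annual layers.
A: 42385.7 mm over 33698 years gives 42385.7 / 33698 ≈ 1.258 mm/yr.
For B, 1.258 mm/year × 19536 years = 24576.3 mm.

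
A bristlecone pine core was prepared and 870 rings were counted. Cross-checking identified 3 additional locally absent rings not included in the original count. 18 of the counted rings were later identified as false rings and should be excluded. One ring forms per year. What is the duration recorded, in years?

Adjusted count: 870 − 18 + 3 = 855 rings.
With a one-to-one ring periodicity this is 855 years.

855 years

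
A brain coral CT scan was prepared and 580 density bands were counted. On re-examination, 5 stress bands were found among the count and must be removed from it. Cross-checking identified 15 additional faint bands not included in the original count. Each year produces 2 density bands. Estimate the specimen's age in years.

After corrections the count is 580 − 5 + 15 = 590 density bands.
Dividing by 2 density bands per year: 590 / 2 = 295 years.

295 years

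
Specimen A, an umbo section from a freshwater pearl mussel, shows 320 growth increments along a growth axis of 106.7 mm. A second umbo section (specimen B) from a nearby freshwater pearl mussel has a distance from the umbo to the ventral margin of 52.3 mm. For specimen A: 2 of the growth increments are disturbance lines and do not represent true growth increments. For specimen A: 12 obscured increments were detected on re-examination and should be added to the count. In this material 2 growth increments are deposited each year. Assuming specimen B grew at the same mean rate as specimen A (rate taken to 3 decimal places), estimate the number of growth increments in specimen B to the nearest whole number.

162 growth increments

Specimen A: correcting the raw count gives 320 − 2 + 12 = 330 true growth increments.
Specimen A: 330 growth increments at 2 per year is 330 / 2 = 165 years.
A: Mean rate = 106.7 mm / 165 years ≈ 0.647 mm per year.
Specimen B: 52.3 mm / 0.647 mm per year = 80.83 years; at 2 growth increments per year that is 80.83 × 2 ≈ 162 growth increments.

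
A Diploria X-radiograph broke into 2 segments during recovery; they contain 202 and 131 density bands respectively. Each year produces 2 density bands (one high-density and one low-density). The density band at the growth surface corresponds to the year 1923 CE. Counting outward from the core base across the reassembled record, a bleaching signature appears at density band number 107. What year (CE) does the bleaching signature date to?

Total density bands = 202 + 131 = 333.
333 − 107 = 226 density bands lie beyond the bleaching signature toward the growth surface.
Dividing by 2 density bands per year: 226 / 2 = 113 years.
The density band at the growth surface is 1923 CE, so the bleaching signature dates to 1923 − 113 = 1810 CE.

1810 CE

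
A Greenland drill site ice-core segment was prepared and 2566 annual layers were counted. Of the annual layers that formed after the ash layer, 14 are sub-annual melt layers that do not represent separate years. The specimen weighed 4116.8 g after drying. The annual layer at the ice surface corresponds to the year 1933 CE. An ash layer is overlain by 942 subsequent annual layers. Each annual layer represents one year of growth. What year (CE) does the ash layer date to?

1005 CE

942 annual layers post-date the ash layer.
Excluding 14 false annual layers: 942 − 14 = 928.
1933 − 928 = 1005 CE.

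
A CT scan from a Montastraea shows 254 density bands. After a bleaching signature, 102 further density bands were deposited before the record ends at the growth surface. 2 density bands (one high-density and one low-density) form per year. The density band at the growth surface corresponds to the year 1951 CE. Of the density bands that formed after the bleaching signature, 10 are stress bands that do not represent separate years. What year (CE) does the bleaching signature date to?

1905 CE

There are 102 density bands younger than the bleaching signature.
102 − 10 false = 92 true density bands after the bleaching signature.
Dividing by 2 density bands per year: 92 / 2 = 46 years.
1951 − 46 = 1905 CE.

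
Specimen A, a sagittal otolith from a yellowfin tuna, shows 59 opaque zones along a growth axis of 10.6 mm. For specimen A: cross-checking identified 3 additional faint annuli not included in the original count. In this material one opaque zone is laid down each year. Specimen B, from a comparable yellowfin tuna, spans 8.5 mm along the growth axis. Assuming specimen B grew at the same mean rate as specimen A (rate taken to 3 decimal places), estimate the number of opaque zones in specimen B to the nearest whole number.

50 opaque zones

Specimen A: true opaque zone count = 59 + 3 = 62.
A: Mean rate = 10.6 mm / 62 years ≈ 0.171 mm/yr.
For B, 8.5 / 0.171 = 49.71 years ≈ 50 opaque zones.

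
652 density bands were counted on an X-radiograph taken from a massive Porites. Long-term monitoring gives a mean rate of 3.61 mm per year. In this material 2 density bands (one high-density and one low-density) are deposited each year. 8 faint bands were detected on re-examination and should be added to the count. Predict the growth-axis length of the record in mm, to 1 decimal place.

Adjusted count: 652 + 8 = 660 density bands.
660 density bands at 2 per year is 660 / 2 = 330 years.
330 years at 3.61 mm/year gives 3.61 × 330 = 1191.3 mm.

1191.3 mm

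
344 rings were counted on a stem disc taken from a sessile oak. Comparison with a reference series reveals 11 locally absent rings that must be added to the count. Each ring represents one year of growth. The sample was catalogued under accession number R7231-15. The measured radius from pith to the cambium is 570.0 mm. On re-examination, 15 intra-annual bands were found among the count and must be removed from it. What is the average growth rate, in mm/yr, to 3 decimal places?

1.676 mm/yr

True ring count = 344 − 15 + 11 = 340.
Mean rate = 570.0 mm / 340 years ≈ 1.676 mm/yr.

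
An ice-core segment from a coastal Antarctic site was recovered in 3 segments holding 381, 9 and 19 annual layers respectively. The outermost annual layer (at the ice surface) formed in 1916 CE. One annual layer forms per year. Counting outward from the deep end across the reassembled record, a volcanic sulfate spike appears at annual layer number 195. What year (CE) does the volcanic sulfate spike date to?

Total annual layers = 381 + 9 + 19 = 409.
409 − 195 = 214 annual layers lie beyond the volcanic sulfate spike toward the ice surface.
The annual layer at the ice surface is 1916 CE, so the volcanic sulfate spike dates to 1916 − 214 = 1702 CE.

1702 CE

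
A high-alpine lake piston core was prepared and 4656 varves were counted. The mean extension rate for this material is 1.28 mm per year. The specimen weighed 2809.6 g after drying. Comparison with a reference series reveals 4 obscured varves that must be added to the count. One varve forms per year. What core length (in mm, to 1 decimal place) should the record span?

After corrections the count is 4656 + 4 = 4660 varves.
Predicted length = 1.28 mm/year × 4660 years = 5964.8 mm.

5964.8 mm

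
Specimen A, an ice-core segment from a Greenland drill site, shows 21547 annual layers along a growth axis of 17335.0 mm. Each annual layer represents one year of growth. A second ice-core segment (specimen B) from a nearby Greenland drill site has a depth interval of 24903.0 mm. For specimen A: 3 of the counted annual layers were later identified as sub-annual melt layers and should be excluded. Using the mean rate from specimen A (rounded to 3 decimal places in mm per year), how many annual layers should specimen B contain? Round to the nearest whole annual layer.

30935 annual layers

Specimen A: true annual layer count = 21547 − 3 = 21544.
A: Mean rate = 17335.0 mm / 21544 years ≈ 0.805 mm/yr.
Specimen B: 24903.0 mm / 0.805 mm per year = 30935.40 years ≈ 30935 annual layers.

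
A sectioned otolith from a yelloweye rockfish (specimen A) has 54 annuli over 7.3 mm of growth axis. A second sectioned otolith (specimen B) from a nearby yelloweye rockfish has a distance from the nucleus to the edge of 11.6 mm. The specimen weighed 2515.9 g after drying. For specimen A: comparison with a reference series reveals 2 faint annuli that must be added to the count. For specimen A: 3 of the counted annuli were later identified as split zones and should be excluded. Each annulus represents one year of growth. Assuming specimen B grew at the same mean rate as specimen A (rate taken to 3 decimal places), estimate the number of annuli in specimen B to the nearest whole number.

84 annuli

Specimen A: after corrections the count is 54 − 3 + 2 = 53 annuli.
A: Mean rate = 7.3 mm / 53 years ≈ 0.138 mm/year.
For B, 11.6 / 0.138 = 84.06 years ≈ 84 annuli.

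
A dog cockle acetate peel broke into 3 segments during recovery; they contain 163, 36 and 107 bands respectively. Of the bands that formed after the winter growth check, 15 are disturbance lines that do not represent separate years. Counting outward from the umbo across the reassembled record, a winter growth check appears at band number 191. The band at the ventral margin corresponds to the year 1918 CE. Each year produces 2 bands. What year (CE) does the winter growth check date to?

1868 CE

Total bands = 163 + 36 + 107 = 306.
Between band 191 and the ventral margin there are 306 − 191 = 115 bands.
Excluding 15 false bands: 115 − 15 = 100.
Dividing by 2 bands per year: 100 / 2 = 50 years.
1918 − 50 = 1868 CE.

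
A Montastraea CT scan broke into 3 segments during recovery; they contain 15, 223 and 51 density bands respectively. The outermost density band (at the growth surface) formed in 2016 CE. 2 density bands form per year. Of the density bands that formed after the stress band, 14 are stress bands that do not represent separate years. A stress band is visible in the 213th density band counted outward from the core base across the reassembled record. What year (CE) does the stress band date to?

Total density bands = 15 + 223 + 51 = 289.
289 − 213 = 76 density bands lie beyond the stress band toward the growth surface.
Removing the 14 false density bands leaves 76 − 14 = 62 true density bands beyond the stress band.
Dividing by 2 density bands per year: 62 / 2 = 31 years.
2016 − 31 = 1985 CE.

1985 CE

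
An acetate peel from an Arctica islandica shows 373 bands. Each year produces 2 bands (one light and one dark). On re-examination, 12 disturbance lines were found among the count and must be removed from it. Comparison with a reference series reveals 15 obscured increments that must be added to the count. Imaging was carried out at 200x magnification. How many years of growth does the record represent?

188 yr

True band count = 373 − 12 + 15 = 376.
376 bands at 2 per year is 376 / 2 = 188 years.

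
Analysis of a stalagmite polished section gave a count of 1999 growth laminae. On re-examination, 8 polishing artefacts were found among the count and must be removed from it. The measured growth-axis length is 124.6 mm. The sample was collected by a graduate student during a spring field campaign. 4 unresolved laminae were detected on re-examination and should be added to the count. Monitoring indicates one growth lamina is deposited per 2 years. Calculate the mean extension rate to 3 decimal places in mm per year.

After corrections the count is 1999 − 8 + 4 = 1995 growth laminae.
At 2 years per growth lamina, 1995 × 2 = 3990 years.
Extension rate ≈ 124.6 / 3990 = 0.031 mm per year.

0.031 mm per year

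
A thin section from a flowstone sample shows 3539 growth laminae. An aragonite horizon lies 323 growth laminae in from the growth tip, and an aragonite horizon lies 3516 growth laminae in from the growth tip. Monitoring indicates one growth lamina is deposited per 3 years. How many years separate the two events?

9579 years

The two markers are separated by 3516 − 323 = 3193 growth laminae.
At 3 years per growth lamina, 3193 × 3 = 9579 years.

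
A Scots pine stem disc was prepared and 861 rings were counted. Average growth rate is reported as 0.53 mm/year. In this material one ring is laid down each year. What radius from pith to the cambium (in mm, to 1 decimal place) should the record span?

456.3 mm

The record spans 861 years at 0.53 mm per year.
861 years at 0.53 mm/year gives 0.53 × 861 = 456.3 mm.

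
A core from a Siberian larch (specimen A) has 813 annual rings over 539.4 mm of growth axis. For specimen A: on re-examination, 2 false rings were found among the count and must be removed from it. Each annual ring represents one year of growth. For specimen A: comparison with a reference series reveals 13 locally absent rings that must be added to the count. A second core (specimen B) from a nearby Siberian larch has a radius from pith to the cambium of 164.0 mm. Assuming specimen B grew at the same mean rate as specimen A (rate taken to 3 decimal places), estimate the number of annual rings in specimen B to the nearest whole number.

250 annual rings

Specimen A: correcting the raw count gives 813 − 2 + 13 = 824 true annual rings.
A: 539.4 mm over 824 years gives 539.4 / 824 ≈ 0.655 mm/year.
For B, 164.0 / 0.655 = 250.38 years ≈ 250 annual rings.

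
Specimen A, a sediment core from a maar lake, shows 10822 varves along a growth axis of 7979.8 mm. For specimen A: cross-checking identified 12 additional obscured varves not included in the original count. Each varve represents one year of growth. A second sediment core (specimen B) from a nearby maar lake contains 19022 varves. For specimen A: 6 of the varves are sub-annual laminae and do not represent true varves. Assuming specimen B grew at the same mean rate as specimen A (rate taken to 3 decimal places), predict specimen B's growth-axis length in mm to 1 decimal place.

14019.2 mm

Specimen A: correcting the raw count gives 10822 − 6 + 12 = 10828 true varves.
A: Mean rate = 7979.8 mm / 10828 years ≈ 0.737 mm per year.
Length of B = 0.737 × 19022 = 14019.2 mm.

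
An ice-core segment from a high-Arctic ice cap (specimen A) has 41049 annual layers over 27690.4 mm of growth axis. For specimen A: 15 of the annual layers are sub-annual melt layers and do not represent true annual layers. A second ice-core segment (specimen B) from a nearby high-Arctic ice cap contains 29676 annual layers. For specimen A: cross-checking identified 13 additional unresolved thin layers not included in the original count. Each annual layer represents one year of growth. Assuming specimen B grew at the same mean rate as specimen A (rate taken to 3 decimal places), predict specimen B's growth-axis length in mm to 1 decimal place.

20031.3 mm

Specimen A: adjusted count: 41049 − 15 + 13 = 41047 annual layers.
A: Mean rate = 27690.4 mm / 41047 years ≈ 0.675 mm/yr.
Length of B = 0.675 × 29676 = 20031.3 mm.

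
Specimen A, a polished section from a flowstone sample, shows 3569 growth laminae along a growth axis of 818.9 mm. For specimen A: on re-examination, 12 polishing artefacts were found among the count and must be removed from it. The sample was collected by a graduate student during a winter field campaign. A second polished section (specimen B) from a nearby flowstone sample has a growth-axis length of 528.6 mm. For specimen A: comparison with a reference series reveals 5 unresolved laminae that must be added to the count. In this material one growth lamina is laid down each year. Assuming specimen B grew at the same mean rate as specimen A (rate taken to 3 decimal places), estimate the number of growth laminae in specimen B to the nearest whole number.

2298 growth laminae

Specimen A: after corrections the count is 3569 − 12 + 5 = 3562 growth laminae.
A: 818.9 mm over 3562 years gives 818.9 / 3562 ≈ 0.230 mm per year.
For B, 528.6 / 0.230 = 2298.26 years ≈ 2298 growth laminae.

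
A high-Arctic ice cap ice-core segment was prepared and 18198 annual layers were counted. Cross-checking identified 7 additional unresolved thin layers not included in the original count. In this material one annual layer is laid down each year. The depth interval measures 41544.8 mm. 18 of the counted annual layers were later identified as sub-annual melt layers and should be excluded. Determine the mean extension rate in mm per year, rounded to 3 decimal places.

Adjusted count: 18198 − 18 + 7 = 18187 annual layers.
Extension rate ≈ 41544.8 / 18187 = 2.284 mm per year.

2.284 mm per year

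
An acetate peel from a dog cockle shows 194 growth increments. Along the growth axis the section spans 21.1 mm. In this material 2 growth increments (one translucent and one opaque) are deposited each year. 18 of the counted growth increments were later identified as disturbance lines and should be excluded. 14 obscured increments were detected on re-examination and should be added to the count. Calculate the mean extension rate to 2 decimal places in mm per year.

0.22 mm per year

After corrections the count is 194 − 18 + 14 = 190 growth increments.
190 growth increments at 2 per year is 190 / 2 = 95 years.
Extension rate ≈ 21.1 / 95 = 0.22 mm per year.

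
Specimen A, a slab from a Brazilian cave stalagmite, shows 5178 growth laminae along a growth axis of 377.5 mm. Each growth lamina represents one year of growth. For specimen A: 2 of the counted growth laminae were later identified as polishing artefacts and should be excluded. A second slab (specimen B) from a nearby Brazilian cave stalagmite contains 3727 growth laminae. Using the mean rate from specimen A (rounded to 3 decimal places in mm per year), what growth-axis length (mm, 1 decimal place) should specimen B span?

272.1 mm

Specimen A: true growth lamina count = 5178 − 2 = 5176.
A: 377.5 mm over 5176 years gives 377.5 / 5176 ≈ 0.073 mm per year.
For B, 0.073 mm/year × 3727 years = 272.1 mm.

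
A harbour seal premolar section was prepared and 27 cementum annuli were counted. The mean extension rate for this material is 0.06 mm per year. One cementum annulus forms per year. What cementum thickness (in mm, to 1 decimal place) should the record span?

1.6 mm

27 years of growth are recorded.
27 years at 0.06 mm/year gives 0.06 × 27 = 1.6 mm.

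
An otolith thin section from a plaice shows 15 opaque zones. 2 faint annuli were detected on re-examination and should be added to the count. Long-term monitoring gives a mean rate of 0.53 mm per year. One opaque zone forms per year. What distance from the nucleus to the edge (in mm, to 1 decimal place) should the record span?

Correcting the raw count gives 15 + 2 = 17 true opaque zones.
17 years at 0.53 mm/year gives 0.53 × 17 = 9.0 mm.

9.0 mm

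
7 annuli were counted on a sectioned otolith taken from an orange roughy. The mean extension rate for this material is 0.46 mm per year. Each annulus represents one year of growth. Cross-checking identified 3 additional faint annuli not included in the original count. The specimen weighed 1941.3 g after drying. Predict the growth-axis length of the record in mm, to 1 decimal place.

4.6 mm

After corrections the count is 7 + 3 = 10 annuli.
Length ≈ 0.46 × 10 = 4.6 mm.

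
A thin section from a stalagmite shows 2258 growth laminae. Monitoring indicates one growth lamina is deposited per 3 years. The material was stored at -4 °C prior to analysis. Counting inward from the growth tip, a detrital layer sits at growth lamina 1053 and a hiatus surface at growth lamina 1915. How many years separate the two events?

The two markers are separated by 1915 − 1053 = 862 growth laminae.
At 3 years per growth lamina, 862 × 3 = 2586 years.

2586 years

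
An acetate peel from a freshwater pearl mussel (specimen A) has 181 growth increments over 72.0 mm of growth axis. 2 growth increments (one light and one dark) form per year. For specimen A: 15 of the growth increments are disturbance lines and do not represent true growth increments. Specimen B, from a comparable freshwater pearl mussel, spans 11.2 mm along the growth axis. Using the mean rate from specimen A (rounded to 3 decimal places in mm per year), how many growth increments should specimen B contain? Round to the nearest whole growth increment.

Specimen A: adjusted count: 181 − 15 = 166 growth increments.
Specimen A: with 2 growth increments per year, 166 / 2 = 83 years.
A: Extension rate ≈ 72.0 / 83 = 0.867 mm per year.
For B, 11.2 / 0.867 = 12.92 years; at 2 growth increments per year that is 12.92 × 2 ≈ 26 growth increments.

26 growth increments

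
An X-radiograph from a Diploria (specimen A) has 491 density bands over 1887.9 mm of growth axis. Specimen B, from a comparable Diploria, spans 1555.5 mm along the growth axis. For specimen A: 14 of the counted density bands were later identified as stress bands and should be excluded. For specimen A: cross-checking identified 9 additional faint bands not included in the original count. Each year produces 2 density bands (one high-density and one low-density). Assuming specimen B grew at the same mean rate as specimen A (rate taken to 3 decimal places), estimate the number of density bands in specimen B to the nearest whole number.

400 density bands

Specimen A: adjusted count: 491 − 14 + 9 = 486 density bands.
Specimen A: dividing by 2 density bands per year: 486 / 2 = 243 years.
A: Mean rate = 1887.9 mm / 243 years ≈ 7.769 mm/yr.
Specimen B: 1555.5 mm / 7.769 mm per year = 200.22 years; at 2 density bands per year that is 200.22 × 2 ≈ 400 density bands.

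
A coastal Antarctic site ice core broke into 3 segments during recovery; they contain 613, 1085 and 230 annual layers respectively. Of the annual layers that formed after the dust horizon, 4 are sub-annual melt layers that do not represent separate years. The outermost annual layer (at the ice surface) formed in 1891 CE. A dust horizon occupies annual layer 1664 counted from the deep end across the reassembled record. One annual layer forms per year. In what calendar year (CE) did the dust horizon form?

Total annual layers = 613 + 1085 + 230 = 1928.
1928 − 1664 = 264 annual layers lie beyond the dust horizon toward the ice surface.
264 − 4 false = 260 true annual layers after the dust horizon.
The annual layer at the ice surface is 1891 CE, so the dust horizon dates to 1891 − 260 = 1631 CE.

1631 CE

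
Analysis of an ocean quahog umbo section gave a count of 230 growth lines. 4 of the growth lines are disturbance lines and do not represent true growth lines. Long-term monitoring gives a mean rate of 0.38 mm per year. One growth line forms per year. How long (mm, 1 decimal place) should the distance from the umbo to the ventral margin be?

85.9 mm

After corrections the count is 230 − 4 = 226 growth lines.
Predicted length = 0.38 mm/year × 226 years = 85.9 mm.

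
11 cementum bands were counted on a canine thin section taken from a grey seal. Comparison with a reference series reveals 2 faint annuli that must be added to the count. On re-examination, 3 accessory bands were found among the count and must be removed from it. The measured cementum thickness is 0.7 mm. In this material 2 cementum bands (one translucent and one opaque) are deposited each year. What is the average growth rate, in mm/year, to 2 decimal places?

After corrections the count is 11 − 3 + 2 = 10 cementum bands.
Dividing by 2 cementum bands per year: 10 / 2 = 5 years.
Mean rate = 0.7 mm / 5 years ≈ 0.14 mm/year.

0.14 mm/year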